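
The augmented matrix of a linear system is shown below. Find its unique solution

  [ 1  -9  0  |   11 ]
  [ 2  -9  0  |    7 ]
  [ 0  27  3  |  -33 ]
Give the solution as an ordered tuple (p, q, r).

R2 → R2 − 2·R1
  [ 1  -9  0  |   11 ]
  [ 0   9  0  |  -15 ]
  [ 0  27  3  |  -33 ]
R2 → 1/9·R2
  [ 1  -9  0  |    11 ]
  [ 0   1  0  |  -5/3 ]
  [ 0  27  3  |   -33 ]
R3 → R3 − 27·R2
  [ 1  -9  0  |    11 ]
  [ 0   1  0  |  -5/3 ]
  [ 0   0  3  |    12 ]
R3 → 1/3·R3
  [ 1  -9  0  |    11 ]
  [ 0   1  0  |  -5/3 ]
  [ 0   0  1  |     4 ]
R1 → R1 + 9·R2
  [ 1  0  0  |    -4 ]
  [ 0  1  0  |  -5/3 ]
  [ 0  0  1  |     4 ]
Reading off the last column: p = -4, q = -5/3, r = 4.

(-4, -5/3, 4)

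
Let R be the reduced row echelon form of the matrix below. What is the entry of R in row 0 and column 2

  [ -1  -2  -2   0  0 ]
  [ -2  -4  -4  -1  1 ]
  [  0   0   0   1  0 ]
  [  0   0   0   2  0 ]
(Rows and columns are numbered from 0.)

R1 → -1·R1
  [  1   2   2   0  0 ]
  [ -2  -4  -4  -1  1 ]
  [  0   0   0   1  0 ]
  [  0   0   0   2  0 ]
R2 → R2 + 2·R1
  [ 1  2  2   0  0 ]
  [ 0  0  0  -1  1 ]
  [ 0  0  0   1  0 ]
  [ 0  0  0   2  0 ]
R2 → -1·R2
  [ 1  2  2  0   0 ]
  [ 0  0  0  1  -1 ]
  [ 0  0  0  1   0 ]
  [ 0  0  0  2   0 ]
R3 → R3 − R2
  [ 1  2  2  0   0 ]
  [ 0  0  0  1  -1 ]
  [ 0  0  0  0   1 ]
  [ 0  0  0  2   0 ]
R4 → R4 − 2·R2
  [ 1  2  2  0   0 ]
  [ 0  0  0  1  -1 ]
  [ 0  0  0  0   1 ]
  [ 0  0  0  0   2 ]
R4 → R4 − 2·R3
  [ 1  2  2  0   0 ]
  [ 0  0  0  1  -1 ]
  [ 0  0  0  0   1 ]
  [ 0  0  0  0   0 ]
R2 → R2 + R3
  [ 1  2  2  0  0 ]
  [ 0  0  0  1  0 ]
  [ 0  0  0  0  1 ]
  [ 0  0  0  0  0 ]

2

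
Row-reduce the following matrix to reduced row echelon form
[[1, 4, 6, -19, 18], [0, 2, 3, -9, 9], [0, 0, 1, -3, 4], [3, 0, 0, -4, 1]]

ρ4 → ρ4 − 3·ρ1
  [ 1    4    6  -19   18 ]
  [ 0    2    3   -9    9 ]
  [ 0    0    1   -3    4 ]
  [ 0  -12  -18   53  -53 ]
ρ2 → 1/2·ρ2
  [ 1    4    6   -19   18 ]
  [ 0    1  3/2  -9/2  9/2 ]
  [ 0    0    1    -3    4 ]
  [ 0  -12  -18    53  -53 ]
ρ4 → ρ4 + 12·ρ2
  [ 1  4    6   -19   18 ]
  [ 0  1  3/2  -9/2  9/2 ]
  [ 0  0    1    -3    4 ]
  [ 0  0    0    -1    1 ]
ρ4 → -1·ρ4
  [ 1  4    6   -19   18 ]
  [ 0  1  3/2  -9/2  9/2 ]
  [ 0  0    1    -3    4 ]
  [ 0  0    0     1   -1 ]
ρ3 → ρ3 + 3·ρ4
  [ 1  4    6   -19   18 ]
  [ 0  1  3/2  -9/2  9/2 ]
  [ 0  0    1     0    1 ]
  [ 0  0    0     1   -1 ]
ρ2 → ρ2 + 9/2·ρ4
  [ 1  4    6  -19  18 ]
  [ 0  1  3/2    0   0 ]
  [ 0  0    1    0   1 ]
  [ 0  0    0    1  -1 ]
ρ1 → ρ1 + 19·ρ4
  [ 1  4    6  0  -1 ]
  [ 0  1  3/2  0   0 ]
  [ 0  0    1  0   1 ]
  [ 0  0    0  1  -1 ]
ρ2 → ρ2 − 3/2·ρ3
  [ 1  4  6  0    -1 ]
  [ 0  1  0  0  -3/2 ]
  [ 0  0  1  0     1 ]
  [ 0  0  0  1    -1 ]
ρ1 → ρ1 − 6·ρ3
  [ 1  4  0  0    -7 ]
  [ 0  1  0  0  -3/2 ]
  [ 0  0  1  0     1 ]
  [ 0  0  0  1    -1 ]
ρ1 → ρ1 − 4·ρ2
  [ 1  0  0  0    -1 ]
  [ 0  1  0  0  -3/2 ]
  [ 0  0  1  0     1 ]
  [ 0  0  0  1    -1 ]

[[1, 0, 0, 0, -1], [0, 1, 0, 0, -3/2], [0, 0, 1, 0, 1], [0, 0, 0, 1, -1]]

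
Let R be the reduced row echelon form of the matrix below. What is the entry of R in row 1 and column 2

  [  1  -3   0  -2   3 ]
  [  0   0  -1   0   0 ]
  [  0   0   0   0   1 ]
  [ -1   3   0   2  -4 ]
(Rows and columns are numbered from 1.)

R4 → R4 + R1
R2 → -1·R2
R4 → R4 + R3
R1 → R1 − 3·R3

-3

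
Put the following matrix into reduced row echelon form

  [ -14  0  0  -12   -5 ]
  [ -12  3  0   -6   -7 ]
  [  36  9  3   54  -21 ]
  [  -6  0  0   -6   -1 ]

r1 := -1/14·r1
  [   1  0  0  6/7  5/14 ]
  [ -12  3  0   -6    -7 ]
  [  36  9  3   54   -21 ]
  [  -6  0  0   -6    -1 ]
r2 := r2 + 12·r1
  [  1  0  0   6/7   5/14 ]
  [  0  3  0  30/7  -19/7 ]
  [ 36  9  3    54    -21 ]
  [ -6  0  0    -6     -1 ]
r3 := r3 − 36·r1
  [  1  0  0    6/7    5/14 ]
  [  0  3  0   30/7   -19/7 ]
  [  0  9  3  162/7  -237/7 ]
  [ -6  0  0     -6      -1 ]
r4 := r4 + 6·r1
  [ 1  0  0    6/7    5/14 ]
  [ 0  3  0   30/7   -19/7 ]
  [ 0  9  3  162/7  -237/7 ]
  [ 0  0  0   -6/7     8/7 ]
r2 := 1/3·r2
  [ 1  0  0    6/7    5/14 ]
  [ 0  1  0   10/7  -19/21 ]
  [ 0  9  3  162/7  -237/7 ]
  [ 0  0  0   -6/7     8/7 ]
r3 := r3 − 9·r2
  [ 1  0  0   6/7    5/14 ]
  [ 0  1  0  10/7  -19/21 ]
  [ 0  0  3  72/7  -180/7 ]
  [ 0  0  0  -6/7     8/7 ]
r3 := 1/3·r3
  [ 1  0  0   6/7    5/14 ]
  [ 0  1  0  10/7  -19/21 ]
  [ 0  0  1  24/7   -60/7 ]
  [ 0  0  0  -6/7     8/7 ]
r4 := -7/6·r4
  [ 1  0  0   6/7    5/14 ]
  [ 0  1  0  10/7  -19/21 ]
  [ 0  0  1  24/7   -60/7 ]
  [ 0  0  0     1    -4/3 ]
r3 := r3 − 24/7·r4
  [ 1  0  0   6/7    5/14 ]
  [ 0  1  0  10/7  -19/21 ]
  [ 0  0  1     0      -4 ]
  [ 0  0  0     1    -4/3 ]
r2 := r2 − 10/7·r4
  [ 1  0  0  6/7  5/14 ]
  [ 0  1  0    0     1 ]
  [ 0  0  1    0    -4 ]
  [ 0  0  0    1  -4/3 ]
r1 := r1 − 6/7·r4
  [ 1  0  0  0   3/2 ]
  [ 0  1  0  0     1 ]
  [ 0  0  1  0    -4 ]
  [ 0  0  0  1  -4/3 ]

[[1, 0, 0, 0, 3/2], [0, 1, 0, 0, 1], [0, 0, 1, 0, -4], [0, 0, 0, 1, -4/3]]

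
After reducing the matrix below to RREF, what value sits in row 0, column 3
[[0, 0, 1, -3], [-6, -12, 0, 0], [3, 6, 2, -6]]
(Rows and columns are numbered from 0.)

0

R1 <=> R2
R1 := -1/6·R1
R3 := R3 − 3·R1
R3 := R3 − 2·R2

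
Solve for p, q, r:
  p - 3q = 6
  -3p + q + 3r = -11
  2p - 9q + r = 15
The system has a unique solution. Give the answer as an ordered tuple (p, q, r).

(0, -2, -3)

Form the augmented matrix and row-reduce:
  [  1  -3  0  |    6 ]
  [ -3   1  3  |  -11 ]
  [  2  -9  1  |   15 ]
R2 → R2 + 3·R1
  [ 1  -3  0  |   6 ]
  [ 0  -8  3  |   7 ]
  [ 2  -9  1  |  15 ]
R3 → R3 − 2·R1
  [ 1  -3  0  |  6 ]
  [ 0  -8  3  |  7 ]
  [ 0  -3  1  |  3 ]
R2 → -1/8·R2
  [ 1  -3     0  |     6 ]
  [ 0   1  -3/8  |  -7/8 ]
  [ 0  -3     1  |     3 ]
R3 → R3 + 3·R2
  [ 1  -3     0  |     6 ]
  [ 0   1  -3/8  |  -7/8 ]
  [ 0   0  -1/8  |   3/8 ]
R3 → -8·R3
  [ 1  -3     0  |     6 ]
  [ 0   1  -3/8  |  -7/8 ]
  [ 0   0     1  |    -3 ]
R2 → R2 + 3/8·R3
  [ 1  -3  0  |   6 ]
  [ 0   1  0  |  -2 ]
  [ 0   0  1  |  -3 ]
R1 → R1 + 3·R2
  [ 1  0  0  |   0 ]
  [ 0  1  0  |  -2 ]
  [ 0  0  1  |  -3 ]
Reading off the last column: p = 0, q = -2, r = -3.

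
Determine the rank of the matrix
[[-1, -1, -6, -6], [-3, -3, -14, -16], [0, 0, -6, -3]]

rank = 2

ρ1 ← -1·ρ1
  [  1   1    6    6 ]
  [ -3  -3  -14  -16 ]
  [  0   0   -6   -3 ]
ρ2 ← ρ2 + 3·ρ1
  [ 1  1   6   6 ]
  [ 0  0   4   2 ]
  [ 0  0  -6  -3 ]
ρ2 ← 1/4·ρ2
  [ 1  1   6    6 ]
  [ 0  0   1  1/2 ]
  [ 0  0  -6   -3 ]
ρ3 ← ρ3 + 6·ρ2
  [ 1  1  6    6 ]
  [ 0  0  1  1/2 ]
  [ 0  0  0    0 ]
ρ1 ← ρ1 − 6·ρ2
  [ 1  1  0    3 ]
  [ 0  0  1  1/2 ]
  [ 0  0  0    0 ]
The reduced form has 2 nonzero rows.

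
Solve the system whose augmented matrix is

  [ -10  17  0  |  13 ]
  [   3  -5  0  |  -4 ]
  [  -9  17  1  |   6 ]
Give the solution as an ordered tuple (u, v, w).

Multiply R1 by -1/10.
  [  1  -17/10  0  |  -13/10 ]
  [  3      -5  0  |      -4 ]
  [ -9      17  1  |       6 ]
Subtract 3 times R1 from R2.
  [  1  -17/10  0  |  -13/10 ]
  [  0    1/10  0  |   -1/10 ]
  [ -9      17  1  |       6 ]
Add 9 times R1 to R3.
  [ 1  -17/10  0  |  -13/10 ]
  [ 0    1/10  0  |   -1/10 ]
  [ 0   17/10  1  |  -57/10 ]
Multiply R2 by 10.
  [ 1  -17/10  0  |  -13/10 ]
  [ 0       1  0  |      -1 ]
  [ 0   17/10  1  |  -57/10 ]
Subtract 17/10 times R2 from R3.
  [ 1  -17/10  0  |  -13/10 ]
  [ 0       1  0  |      -1 ]
  [ 0       0  1  |      -4 ]
Add 17/10 times R2 to R1.
  [ 1  0  0  |  -3 ]
  [ 0  1  0  |  -1 ]
  [ 0  0  1  |  -4 ]
Reading off the last column: u = -3, v = -1, w = -4.

(-3, -1, -4)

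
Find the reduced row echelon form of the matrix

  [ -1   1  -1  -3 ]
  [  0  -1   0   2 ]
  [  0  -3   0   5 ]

[[1, 0, 1, 0], [0, 1, 0, 0], [0, 0, 0, 1]]

ρ1 ← -1·ρ1
  [ 1  -1  1  3 ]
  [ 0  -1  0  2 ]
  [ 0  -3  0  5 ]
ρ2 ← -1·ρ2
  [ 1  -1  1   3 ]
  [ 0   1  0  -2 ]
  [ 0  -3  0   5 ]
ρ3 ← ρ3 + 3·ρ2
  [ 1  -1  1   3 ]
  [ 0   1  0  -2 ]
  [ 0   0  0  -1 ]
ρ3 ← -1·ρ3
  [ 1  -1  1   3 ]
  [ 0   1  0  -2 ]
  [ 0   0  0   1 ]
ρ2 ← ρ2 + 2·ρ3
  [ 1  -1  1  3 ]
  [ 0   1  0  0 ]
  [ 0   0  0  1 ]
ρ1 ← ρ1 − 3·ρ3
  [ 1  -1  1  0 ]
  [ 0   1  0  0 ]
  [ 0   0  0  1 ]
ρ1 ← ρ1 + ρ2
  [ 1  0  1  0 ]
  [ 0  1  0  0 ]
  [ 0  0  0  1 ]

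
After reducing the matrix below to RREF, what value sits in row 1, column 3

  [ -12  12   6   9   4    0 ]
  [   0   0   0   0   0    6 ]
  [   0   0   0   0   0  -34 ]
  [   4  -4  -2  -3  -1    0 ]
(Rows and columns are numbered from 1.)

-1/2

Multiply R1 by -1/12.
  [ 1  -1  -1/2  -3/4  -1/3    0 ]
  [ 0   0     0     0     0    6 ]
  [ 0   0     0     0     0  -34 ]
  [ 4  -4    -2    -3    -1    0 ]
Subtract 4 times R1 from R4.
  [ 1  -1  -1/2  -3/4  -1/3    0 ]
  [ 0   0     0     0     0    6 ]
  [ 0   0     0     0     0  -34 ]
  [ 0   0     0     0   1/3    0 ]
Swap R2 and R4.
  [ 1  -1  -1/2  -3/4  -1/3    0 ]
  [ 0   0     0     0   1/3    0 ]
  [ 0   0     0     0     0  -34 ]
  [ 0   0     0     0     0    6 ]
Multiply R2 by 3.
  [ 1  -1  -1/2  -3/4  -1/3    0 ]
  [ 0   0     0     0     1    0 ]
  [ 0   0     0     0     0  -34 ]
  [ 0   0     0     0     0    6 ]
Multiply R3 by -1/34.
  [ 1  -1  -1/2  -3/4  -1/3  0 ]
  [ 0   0     0     0     1  0 ]
  [ 0   0     0     0     0  1 ]
  [ 0   0     0     0     0  6 ]
Subtract 6 times R3 from R4.
  [ 1  -1  -1/2  -3/4  -1/3  0 ]
  [ 0   0     0     0     1  0 ]
  [ 0   0     0     0     0  1 ]
  [ 0   0     0     0     0  0 ]
Add 1/3 times R2 to R1.
  [ 1  -1  -1/2  -3/4  0  0 ]
  [ 0   0     0     0  1  0 ]
  [ 0   0     0     0  0  1 ]
  [ 0   0     0     0  0  0 ]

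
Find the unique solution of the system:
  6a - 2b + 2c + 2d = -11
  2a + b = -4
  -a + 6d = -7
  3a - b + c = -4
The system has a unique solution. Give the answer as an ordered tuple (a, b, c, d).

(-2, 0, 2, -3/2)

Form the augmented matrix and row-reduce:
  [  6  -2  2  2  |  -11 ]
  [  2   1  0  0  |   -4 ]
  [ -1   0  0  6  |   -7 ]
  [  3  -1  1  0  |   -4 ]
Multiply R1 by 1/6.
  [  1  -1/3  1/3  1/3  |  -11/6 ]
  [  2     1    0    0  |     -4 ]
  [ -1     0    0    6  |     -7 ]
  [  3    -1    1    0  |     -4 ]
Subtract 2 times R1 from R2.
  [  1  -1/3   1/3   1/3  |  -11/6 ]
  [  0   5/3  -2/3  -2/3  |   -1/3 ]
  [ -1     0     0     6  |     -7 ]
  [  3    -1     1     0  |     -4 ]
Add R1 to R3.
  [ 1  -1/3   1/3   1/3  |  -11/6 ]
  [ 0   5/3  -2/3  -2/3  |   -1/3 ]
  [ 0  -1/3   1/3  19/3  |  -53/6 ]
  [ 3    -1     1     0  |     -4 ]
Subtract 3 times R1 from R4.
  [ 1  -1/3   1/3   1/3  |  -11/6 ]
  [ 0   5/3  -2/3  -2/3  |   -1/3 ]
  [ 0  -1/3   1/3  19/3  |  -53/6 ]
  [ 0     0     0    -1  |    3/2 ]
Multiply R2 by 3/5.
  [ 1  -1/3   1/3   1/3  |  -11/6 ]
  [ 0     1  -2/5  -2/5  |   -1/5 ]
  [ 0  -1/3   1/3  19/3  |  -53/6 ]
  [ 0     0     0    -1  |    3/2 ]
Add 1/3 times R2 to R3.
  [ 1  -1/3   1/3   1/3  |   -11/6 ]
  [ 0     1  -2/5  -2/5  |    -1/5 ]
  [ 0     0   1/5  31/5  |  -89/10 ]
  [ 0     0     0    -1  |     3/2 ]
Multiply R3 by 5.
  [ 1  -1/3   1/3   1/3  |  -11/6 ]
  [ 0     1  -2/5  -2/5  |   -1/5 ]
  [ 0     0     1    31  |  -89/2 ]
  [ 0     0     0    -1  |    3/2 ]
Multiply R4 by -1.
  [ 1  -1/3   1/3   1/3  |  -11/6 ]
  [ 0     1  -2/5  -2/5  |   -1/5 ]
  [ 0     0     1    31  |  -89/2 ]
  [ 0     0     0     1  |   -3/2 ]
Subtract 31 times R4 from R3.
  [ 1  -1/3   1/3   1/3  |  -11/6 ]
  [ 0     1  -2/5  -2/5  |   -1/5 ]
  [ 0     0     1     0  |      2 ]
  [ 0     0     0     1  |   -3/2 ]
Add 2/5 times R4 to R2.
  [ 1  -1/3   1/3  1/3  |  -11/6 ]
  [ 0     1  -2/5    0  |   -4/5 ]
  [ 0     0     1    0  |      2 ]
  [ 0     0     0    1  |   -3/2 ]
Subtract 1/3 times R4 from R1.
  [ 1  -1/3   1/3  0  |  -4/3 ]
  [ 0     1  -2/5  0  |  -4/5 ]
  [ 0     0     1  0  |     2 ]
  [ 0     0     0  1  |  -3/2 ]
Add 2/5 times R3 to R2.
  [ 1  -1/3  1/3  0  |  -4/3 ]
  [ 0     1    0  0  |     0 ]
  [ 0     0    1  0  |     2 ]
  [ 0     0    0  1  |  -3/2 ]
Subtract 1/3 times R3 from R1.
  [ 1  -1/3  0  0  |    -2 ]
  [ 0     1  0  0  |     0 ]
  [ 0     0  1  0  |     2 ]
  [ 0     0  0  1  |  -3/2 ]
Add 1/3 times R2 to R1.
  [ 1  0  0  0  |    -2 ]
  [ 0  1  0  0  |     0 ]
  [ 0  0  1  0  |     2 ]
  [ 0  0  0  1  |  -3/2 ]
Reading off the last column: a = -2, b = 0, c = 2, d = -3/2.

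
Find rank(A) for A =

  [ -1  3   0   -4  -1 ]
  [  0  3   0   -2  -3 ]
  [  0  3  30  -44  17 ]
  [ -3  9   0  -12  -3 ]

ρ1 -> -1·ρ1
  [  1  -3   0    4   1 ]
  [  0   3   0   -2  -3 ]
  [  0   3  30  -44  17 ]
  [ -3   9   0  -12  -3 ]
ρ4 -> ρ4 + 3·ρ1
  [ 1  -3   0    4   1 ]
  [ 0   3   0   -2  -3 ]
  [ 0   3  30  -44  17 ]
  [ 0   0   0    0   0 ]
ρ2 -> 1/3·ρ2
  [ 1  -3   0     4   1 ]
  [ 0   1   0  -2/3  -1 ]
  [ 0   3  30   -44  17 ]
  [ 0   0   0     0   0 ]
ρ3 -> ρ3 − 3·ρ2
  [ 1  -3   0     4   1 ]
  [ 0   1   0  -2/3  -1 ]
  [ 0   0  30   -42  20 ]
  [ 0   0   0     0   0 ]
ρ3 -> 1/30·ρ3
  [ 1  -3  0     4    1 ]
  [ 0   1  0  -2/3   -1 ]
  [ 0   0  1  -7/5  2/3 ]
  [ 0   0  0     0    0 ]
ρ1 -> ρ1 + 3·ρ2
  [ 1  0  0     2   -2 ]
  [ 0  1  0  -2/3   -1 ]
  [ 0  0  1  -7/5  2/3 ]
  [ 0  0  0     0    0 ]
The reduced form has 3 nonzero rows.

rank = 3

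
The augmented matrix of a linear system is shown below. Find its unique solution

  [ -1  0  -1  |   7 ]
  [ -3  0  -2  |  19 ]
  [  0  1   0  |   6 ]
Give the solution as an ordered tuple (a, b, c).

R1 -> -1·R1
  [  1  0   1  |  -7 ]
  [ -3  0  -2  |  19 ]
  [  0  1   0  |   6 ]
R2 -> R2 + 3·R1
  [ 1  0  1  |  -7 ]
  [ 0  0  1  |  -2 ]
  [ 0  1  0  |   6 ]
R2 <-> R3
  [ 1  0  1  |  -7 ]
  [ 0  1  0  |   6 ]
  [ 0  0  1  |  -2 ]
R1 -> R1 − R3
  [ 1  0  0  |  -5 ]
  [ 0  1  0  |   6 ]
  [ 0  0  1  |  -2 ]
Reading off the last column: a = -5, b = 6, c = -2.

(-5, 6, -2)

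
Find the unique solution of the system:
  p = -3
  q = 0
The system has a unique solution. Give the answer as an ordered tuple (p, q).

Form the augmented matrix and row-reduce:
  [ 1  0  |  -3 ]
  [ 0  1  |   0 ]
Reading off the last column: p = -3, q = 0.

(-3, 0)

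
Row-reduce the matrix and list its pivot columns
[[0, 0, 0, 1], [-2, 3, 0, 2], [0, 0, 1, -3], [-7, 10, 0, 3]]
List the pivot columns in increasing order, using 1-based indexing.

1, 2, 3, 4

Swap R1 and R2.
  [ -2   3  0   2 ]
  [  0   0  0   1 ]
  [  0   0  1  -3 ]
  [ -7  10  0   3 ]
Multiply R1 by -1/2.
  [  1  -3/2  0  -1 ]
  [  0     0  0   1 ]
  [  0     0  1  -3 ]
  [ -7    10  0   3 ]
Add 7 times R1 to R4.
  [ 1  -3/2  0  -1 ]
  [ 0     0  0   1 ]
  [ 0     0  1  -3 ]
  [ 0  -1/2  0  -4 ]
Swap R2 and R4.
  [ 1  -3/2  0  -1 ]
  [ 0  -1/2  0  -4 ]
  [ 0     0  1  -3 ]
  [ 0     0  0   1 ]
Multiply R2 by -2.
  [ 1  -3/2  0  -1 ]
  [ 0     1  0   8 ]
  [ 0     0  1  -3 ]
  [ 0     0  0   1 ]
Add 3 times R4 to R3.
  [ 1  -3/2  0  -1 ]
  [ 0     1  0   8 ]
  [ 0     0  1   0 ]
  [ 0     0  0   1 ]
Subtract 8 times R4 from R2.
  [ 1  -3/2  0  -1 ]
  [ 0     1  0   0 ]
  [ 0     0  1   0 ]
  [ 0     0  0   1 ]
Add R4 to R1.
  [ 1  -3/2  0  0 ]
  [ 0     1  0  0 ]
  [ 0     0  1  0 ]
  [ 0     0  0  1 ]
Add 3/2 times R2 to R1.
  [ 1  0  0  0 ]
  [ 0  1  0  0 ]
  [ 0  0  1  0 ]
  [ 0  0  0  1 ]
Pivot columns are the columns containing a leading 1.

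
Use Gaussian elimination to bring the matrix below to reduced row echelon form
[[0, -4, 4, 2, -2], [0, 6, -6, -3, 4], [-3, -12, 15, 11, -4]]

[[1, 0, -1, -5/3, 0], [0, 1, -1, -1/2, 0], [0, 0, 0, 0, 1]]

Swap R1 and R3.
Multiply R1 by -1/3.
Multiply R2 by 1/6.
Add 4 times R2 to R3.
Multiply R3 by 3/2.
Subtract 2/3 times R3 from R2.
Subtract 4/3 times R3 from R1.
Subtract 4 times R2 from R1.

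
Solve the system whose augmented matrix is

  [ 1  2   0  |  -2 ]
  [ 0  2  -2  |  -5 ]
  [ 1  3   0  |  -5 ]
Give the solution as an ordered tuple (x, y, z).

R3 ← R3 − R1
R2 ← 1/2·R2
R3 ← R3 − R2
R2 ← R2 + R3
R1 ← R1 − 2·R2
Reading off the last column: x = 4, y = -3, z = -1/2.

(4, -3, -1/2)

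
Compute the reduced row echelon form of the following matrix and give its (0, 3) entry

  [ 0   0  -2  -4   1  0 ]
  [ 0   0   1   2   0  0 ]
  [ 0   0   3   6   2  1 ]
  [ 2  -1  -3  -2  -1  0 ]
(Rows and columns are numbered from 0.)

ρ1 <-> ρ4
  [ 2  -1  -3  -2  -1  0 ]
  [ 0   0   1   2   0  0 ]
  [ 0   0   3   6   2  1 ]
  [ 0   0  -2  -4   1  0 ]
ρ1 -> 1/2·ρ1
  [ 1  -1/2  -3/2  -1  -1/2  0 ]
  [ 0     0     1   2     0  0 ]
  [ 0     0     3   6     2  1 ]
  [ 0     0    -2  -4     1  0 ]
ρ3 -> ρ3 − 3·ρ2
  [ 1  -1/2  -3/2  -1  -1/2  0 ]
  [ 0     0     1   2     0  0 ]
  [ 0     0     0   0     2  1 ]
  [ 0     0    -2  -4     1  0 ]
ρ4 -> ρ4 + 2·ρ2
  [ 1  -1/2  -3/2  -1  -1/2  0 ]
  [ 0     0     1   2     0  0 ]
  [ 0     0     0   0     2  1 ]
  [ 0     0     0   0     1  0 ]
ρ3 -> 1/2·ρ3
  [ 1  -1/2  -3/2  -1  -1/2    0 ]
  [ 0     0     1   2     0    0 ]
  [ 0     0     0   0     1  1/2 ]
  [ 0     0     0   0     1    0 ]
ρ4 -> ρ4 − ρ3
  [ 1  -1/2  -3/2  -1  -1/2     0 ]
  [ 0     0     1   2     0     0 ]
  [ 0     0     0   0     1   1/2 ]
  [ 0     0     0   0     0  -1/2 ]
ρ4 -> -2·ρ4
  [ 1  -1/2  -3/2  -1  -1/2    0 ]
  [ 0     0     1   2     0    0 ]
  [ 0     0     0   0     1  1/2 ]
  [ 0     0     0   0     0    1 ]
ρ3 -> ρ3 − 1/2·ρ4
  [ 1  -1/2  -3/2  -1  -1/2  0 ]
  [ 0     0     1   2     0  0 ]
  [ 0     0     0   0     1  0 ]
  [ 0     0     0   0     0  1 ]
ρ1 -> ρ1 + 1/2·ρ3
  [ 1  -1/2  -3/2  -1  0  0 ]
  [ 0     0     1   2  0  0 ]
  [ 0     0     0   0  1  0 ]
  [ 0     0     0   0  0  1 ]
ρ1 -> ρ1 + 3/2·ρ2
  [ 1  -1/2  0  2  0  0 ]
  [ 0     0  1  2  0  0 ]
  [ 0     0  0  0  1  0 ]
  [ 0     0  0  0  0  1 ]

2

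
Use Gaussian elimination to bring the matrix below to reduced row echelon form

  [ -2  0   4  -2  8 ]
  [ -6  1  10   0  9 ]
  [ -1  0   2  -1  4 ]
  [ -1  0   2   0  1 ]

Multiply R1 by -1/2.
Add 6 times R1 to R2.
Add R1 to R3.
Add R1 to R4.
Swap R3 and R4.
Subtract 6 times R3 from R2.
Subtract R3 from R1.

[[1, 0, -2, 0, -1], [0, 1, -2, 0, 3], [0, 0, 0, 1, -3], [0, 0, 0, 0, 0]]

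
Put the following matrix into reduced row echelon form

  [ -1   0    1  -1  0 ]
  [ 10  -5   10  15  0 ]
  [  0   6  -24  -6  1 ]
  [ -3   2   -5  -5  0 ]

r1 -> -1·r1
r2 -> r2 − 10·r1
r4 -> r4 + 3·r1
r2 -> -1/5·r2
r3 -> r3 − 6·r2
r4 -> r4 − 2·r2

[[1, 0, -1, 1, 0], [0, 1, -4, -1, 0], [0, 0, 0, 0, 1], [0, 0, 0, 0, 0]]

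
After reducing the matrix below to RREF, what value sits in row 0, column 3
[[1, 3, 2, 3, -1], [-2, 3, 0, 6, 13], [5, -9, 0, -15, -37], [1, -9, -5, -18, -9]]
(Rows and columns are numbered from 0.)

-3

R2 -> R2 + 2·R1
R3 -> R3 − 5·R1
R4 -> R4 − R1
R2 -> 1/9·R2
R3 -> R3 + 24·R2
R4 -> R4 + 12·R2
R3 -> 3/2·R3
R4 -> R4 + 5/3·R3
R2 -> R2 − 4/9·R3
R1 -> R1 − 2·R3
R1 -> R1 − 3·R2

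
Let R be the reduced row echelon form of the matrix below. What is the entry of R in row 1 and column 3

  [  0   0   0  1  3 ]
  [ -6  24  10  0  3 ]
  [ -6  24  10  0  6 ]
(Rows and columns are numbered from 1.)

r1 ↔ r2
  [ -6  24  10  0  3 ]
  [  0   0   0  1  3 ]
  [ -6  24  10  0  6 ]
r1 → -1/6·r1
  [  1  -4  -5/3  0  -1/2 ]
  [  0   0     0  1     3 ]
  [ -6  24    10  0     6 ]
r3 → r3 + 6·r1
  [ 1  -4  -5/3  0  -1/2 ]
  [ 0   0     0  1     3 ]
  [ 0   0     0  0     3 ]
r3 → 1/3·r3
  [ 1  -4  -5/3  0  -1/2 ]
  [ 0   0     0  1     3 ]
  [ 0   0     0  0     1 ]
r2 → r2 − 3·r3
  [ 1  -4  -5/3  0  -1/2 ]
  [ 0   0     0  1     0 ]
  [ 0   0     0  0     1 ]
r1 → r1 + 1/2·r3
  [ 1  -4  -5/3  0  0 ]
  [ 0   0     0  1  0 ]
  [ 0   0     0  0  1 ]

-5/3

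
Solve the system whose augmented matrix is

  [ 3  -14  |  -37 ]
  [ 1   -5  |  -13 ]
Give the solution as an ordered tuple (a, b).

R1 -> 1/3·R1
  [ 1  -14/3  |  -37/3 ]
  [ 1     -5  |    -13 ]
R2 -> R2 − R1
  [ 1  -14/3  |  -37/3 ]
  [ 0   -1/3  |   -2/3 ]
R2 -> -3·R2
  [ 1  -14/3  |  -37/3 ]
  [ 0      1  |      2 ]
R1 -> R1 + 14/3·R2
  [ 1  0  |  -3 ]
  [ 0  1  |   2 ]
Reading off the last column: a = -3, b = 2.

(-3, 2)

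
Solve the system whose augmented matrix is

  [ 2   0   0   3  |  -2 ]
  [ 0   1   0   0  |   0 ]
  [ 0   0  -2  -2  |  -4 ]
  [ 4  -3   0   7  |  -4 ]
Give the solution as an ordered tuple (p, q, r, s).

(-1, 0, 2, 0)

Multiply R1 by 1/2.
  [ 1   0   0  3/2  |  -1 ]
  [ 0   1   0    0  |   0 ]
  [ 0   0  -2   -2  |  -4 ]
  [ 4  -3   0    7  |  -4 ]
Subtract 4 times R1 from R4.
  [ 1   0   0  3/2  |  -1 ]
  [ 0   1   0    0  |   0 ]
  [ 0   0  -2   -2  |  -4 ]
  [ 0  -3   0    1  |   0 ]
Add 3 times R2 to R4.
  [ 1  0   0  3/2  |  -1 ]
  [ 0  1   0    0  |   0 ]
  [ 0  0  -2   -2  |  -4 ]
  [ 0  0   0    1  |   0 ]
Multiply R3 by -1/2.
  [ 1  0  0  3/2  |  -1 ]
  [ 0  1  0    0  |   0 ]
  [ 0  0  1    1  |   2 ]
  [ 0  0  0    1  |   0 ]
Subtract R4 from R3.
  [ 1  0  0  3/2  |  -1 ]
  [ 0  1  0    0  |   0 ]
  [ 0  0  1    0  |   2 ]
  [ 0  0  0    1  |   0 ]
Subtract 3/2 times R4 from R1.
  [ 1  0  0  0  |  -1 ]
  [ 0  1  0  0  |   0 ]
  [ 0  0  1  0  |   2 ]
  [ 0  0  0  1  |   0 ]
Reading off the last column: p = -1, q = 0, r = 2, s = 0.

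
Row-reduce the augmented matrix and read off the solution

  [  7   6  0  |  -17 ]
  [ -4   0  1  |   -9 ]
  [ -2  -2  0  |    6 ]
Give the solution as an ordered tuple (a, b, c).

R1 → 1/7·R1
  [  1  6/7  0  |  -17/7 ]
  [ -4    0  1  |     -9 ]
  [ -2   -2  0  |      6 ]
R2 → R2 + 4·R1
  [  1   6/7  0  |   -17/7 ]
  [  0  24/7  1  |  -131/7 ]
  [ -2    -2  0  |       6 ]
R3 → R3 + 2·R1
  [ 1   6/7  0  |   -17/7 ]
  [ 0  24/7  1  |  -131/7 ]
  [ 0  -2/7  0  |     8/7 ]
R2 → 7/24·R2
  [ 1   6/7     0  |    -17/7 ]
  [ 0     1  7/24  |  -131/24 ]
  [ 0  -2/7     0  |      8/7 ]
R3 → R3 + 2/7·R2
  [ 1  6/7     0  |    -17/7 ]
  [ 0    1  7/24  |  -131/24 ]
  [ 0    0  1/12  |    -5/12 ]
R3 → 12·R3
  [ 1  6/7     0  |    -17/7 ]
  [ 0    1  7/24  |  -131/24 ]
  [ 0    0     1  |       -5 ]
R2 → R2 − 7/24·R3
  [ 1  6/7  0  |  -17/7 ]
  [ 0    1  0  |     -4 ]
  [ 0    0  1  |     -5 ]
R1 → R1 − 6/7·R2
  [ 1  0  0  |   1 ]
  [ 0  1  0  |  -4 ]
  [ 0  0  1  |  -5 ]
Reading off the last column: a = 1, b = -4, c = -5.

(1, -4, -5)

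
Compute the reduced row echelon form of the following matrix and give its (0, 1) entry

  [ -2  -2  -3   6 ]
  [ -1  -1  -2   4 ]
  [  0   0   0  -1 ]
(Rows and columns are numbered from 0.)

1

R1 := -1/2·R1
  [  1   1  3/2  -3 ]
  [ -1  -1   -2   4 ]
  [  0   0    0  -1 ]
R2 := R2 + R1
  [ 1  1   3/2  -3 ]
  [ 0  0  -1/2   1 ]
  [ 0  0     0  -1 ]
R2 := -2·R2
  [ 1  1  3/2  -3 ]
  [ 0  0    1  -2 ]
  [ 0  0    0  -1 ]
R3 := -1·R3
  [ 1  1  3/2  -3 ]
  [ 0  0    1  -2 ]
  [ 0  0    0   1 ]
R2 := R2 + 2·R3
  [ 1  1  3/2  -3 ]
  [ 0  0    1   0 ]
  [ 0  0    0   1 ]
R1 := R1 + 3·R3
  [ 1  1  3/2  0 ]
  [ 0  0    1  0 ]
  [ 0  0    0  1 ]
R1 := R1 − 3/2·R2
  [ 1  1  0  0 ]
  [ 0  0  1  0 ]
  [ 0  0  0  1 ]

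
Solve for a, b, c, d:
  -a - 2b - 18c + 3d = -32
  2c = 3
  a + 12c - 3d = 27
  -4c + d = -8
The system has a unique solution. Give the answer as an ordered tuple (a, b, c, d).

(3, -2, 3/2, -2)

Form the augmented matrix and row-reduce:
  [ -1  -2  -18   3  |  -32 ]
  [  0   0    2   0  |    3 ]
  [  1   0   12  -3  |   27 ]
  [  0   0   -4   1  |   -8 ]
R1 ← -1·R1
  [ 1  2  18  -3  |  32 ]
  [ 0  0   2   0  |   3 ]
  [ 1  0  12  -3  |  27 ]
  [ 0  0  -4   1  |  -8 ]
R3 ← R3 − R1
  [ 1   2  18  -3  |  32 ]
  [ 0   0   2   0  |   3 ]
  [ 0  -2  -6   0  |  -5 ]
  [ 0   0  -4   1  |  -8 ]
R2 <-> R3
  [ 1   2  18  -3  |  32 ]
  [ 0  -2  -6   0  |  -5 ]
  [ 0   0   2   0  |   3 ]
  [ 0   0  -4   1  |  -8 ]
R2 ← -1/2·R2
  [ 1  2  18  -3  |   32 ]
  [ 0  1   3   0  |  5/2 ]
  [ 0  0   2   0  |    3 ]
  [ 0  0  -4   1  |   -8 ]
R3 ← 1/2·R3
  [ 1  2  18  -3  |   32 ]
  [ 0  1   3   0  |  5/2 ]
  [ 0  0   1   0  |  3/2 ]
  [ 0  0  -4   1  |   -8 ]
R4 ← R4 + 4·R3
  [ 1  2  18  -3  |   32 ]
  [ 0  1   3   0  |  5/2 ]
  [ 0  0   1   0  |  3/2 ]
  [ 0  0   0   1  |   -2 ]
R1 ← R1 + 3·R4
  [ 1  2  18  0  |   26 ]
  [ 0  1   3  0  |  5/2 ]
  [ 0  0   1  0  |  3/2 ]
  [ 0  0   0  1  |   -2 ]
R2 ← R2 − 3·R3
  [ 1  2  18  0  |   26 ]
  [ 0  1   0  0  |   -2 ]
  [ 0  0   1  0  |  3/2 ]
  [ 0  0   0  1  |   -2 ]
R1 ← R1 − 18·R3
  [ 1  2  0  0  |   -1 ]
  [ 0  1  0  0  |   -2 ]
  [ 0  0  1  0  |  3/2 ]
  [ 0  0  0  1  |   -2 ]
R1 ← R1 − 2·R2
  [ 1  0  0  0  |    3 ]
  [ 0  1  0  0  |   -2 ]
  [ 0  0  1  0  |  3/2 ]
  [ 0  0  0  1  |   -2 ]
Reading off the last column: a = 3, b = -2, c = 3/2, d = -2.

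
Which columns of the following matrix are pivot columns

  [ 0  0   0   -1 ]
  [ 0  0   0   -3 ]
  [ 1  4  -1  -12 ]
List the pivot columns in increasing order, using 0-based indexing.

ρ1 ↔ ρ3
  [ 1  4  -1  -12 ]
  [ 0  0   0   -3 ]
  [ 0  0   0   -1 ]
ρ2 -> -1/3·ρ2
  [ 1  4  -1  -12 ]
  [ 0  0   0    1 ]
  [ 0  0   0   -1 ]
ρ3 -> ρ3 + ρ2
  [ 1  4  -1  -12 ]
  [ 0  0   0    1 ]
  [ 0  0   0    0 ]
ρ1 -> ρ1 + 12·ρ2
  [ 1  4  -1  0 ]
  [ 0  0   0  1 ]
  [ 0  0   0  0 ]
Pivot columns are the columns containing a leading 1.

0, 3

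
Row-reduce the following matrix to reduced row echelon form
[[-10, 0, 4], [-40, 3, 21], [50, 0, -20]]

[[1, 0, -2/5], [0, 1, 5/3], [0, 0, 0]]

R1 -> -1/10·R1
  [   1  0  -2/5 ]
  [ -40  3    21 ]
  [  50  0   -20 ]
R2 -> R2 + 40·R1
  [  1  0  -2/5 ]
  [  0  3     5 ]
  [ 50  0   -20 ]
R3 -> R3 − 50·R1
  [ 1  0  -2/5 ]
  [ 0  3     5 ]
  [ 0  0     0 ]
R2 -> 1/3·R2
  [ 1  0  -2/5 ]
  [ 0  1   5/3 ]
  [ 0  0     0 ]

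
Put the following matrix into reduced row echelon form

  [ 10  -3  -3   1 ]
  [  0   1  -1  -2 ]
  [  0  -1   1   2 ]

[[1, 0, -3/5, -1/2], [0, 1, -1, -2], [0, 0, 0, 0]]

ρ1 → 1/10·ρ1
  [ 1  -3/10  -3/10  1/10 ]
  [ 0      1     -1    -2 ]
  [ 0     -1      1     2 ]
ρ3 → ρ3 + ρ2
  [ 1  -3/10  -3/10  1/10 ]
  [ 0      1     -1    -2 ]
  [ 0      0      0     0 ]
ρ1 → ρ1 + 3/10·ρ2
  [ 1  0  -3/5  -1/2 ]
  [ 0  1    -1    -2 ]
  [ 0  0     0     0 ]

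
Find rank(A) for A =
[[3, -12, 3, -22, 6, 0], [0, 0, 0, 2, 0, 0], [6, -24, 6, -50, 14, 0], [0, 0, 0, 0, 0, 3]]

R1 := 1/3·R1
  [ 1   -4  1  -22/3   2  0 ]
  [ 0    0  0      2   0  0 ]
  [ 6  -24  6    -50  14  0 ]
  [ 0    0  0      0   0  3 ]
R3 := R3 − 6·R1
  [ 1  -4  1  -22/3  2  0 ]
  [ 0   0  0      2  0  0 ]
  [ 0   0  0     -6  2  0 ]
  [ 0   0  0      0  0  3 ]
R2 := 1/2·R2
  [ 1  -4  1  -22/3  2  0 ]
  [ 0   0  0      1  0  0 ]
  [ 0   0  0     -6  2  0 ]
  [ 0   0  0      0  0  3 ]
R3 := R3 + 6·R2
  [ 1  -4  1  -22/3  2  0 ]
  [ 0   0  0      1  0  0 ]
  [ 0   0  0      0  2  0 ]
  [ 0   0  0      0  0  3 ]
R3 := 1/2·R3
  [ 1  -4  1  -22/3  2  0 ]
  [ 0   0  0      1  0  0 ]
  [ 0   0  0      0  1  0 ]
  [ 0   0  0      0  0  3 ]
R4 := 1/3·R4
  [ 1  -4  1  -22/3  2  0 ]
  [ 0   0  0      1  0  0 ]
  [ 0   0  0      0  1  0 ]
  [ 0   0  0      0  0  1 ]
R1 := R1 − 2·R3
  [ 1  -4  1  -22/3  0  0 ]
  [ 0   0  0      1  0  0 ]
  [ 0   0  0      0  1  0 ]
  [ 0   0  0      0  0  1 ]
R1 := R1 + 22/3·R2
  [ 1  -4  1  0  0  0 ]
  [ 0   0  0  1  0  0 ]
  [ 0   0  0  0  1  0 ]
  [ 0   0  0  0  0  1 ]
The reduced form has 4 nonzero rows.

rank = 4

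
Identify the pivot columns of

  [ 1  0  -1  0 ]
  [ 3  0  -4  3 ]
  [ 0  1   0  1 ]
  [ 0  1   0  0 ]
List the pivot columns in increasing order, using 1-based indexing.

ρ2 := ρ2 − 3·ρ1
  [ 1  0  -1  0 ]
  [ 0  0  -1  3 ]
  [ 0  1   0  1 ]
  [ 0  1   0  0 ]
ρ2 <-> ρ3
  [ 1  0  -1  0 ]
  [ 0  1   0  1 ]
  [ 0  0  -1  3 ]
  [ 0  1   0  0 ]
ρ4 := ρ4 − ρ2
  [ 1  0  -1   0 ]
  [ 0  1   0   1 ]
  [ 0  0  -1   3 ]
  [ 0  0   0  -1 ]
ρ3 := -1·ρ3
  [ 1  0  -1   0 ]
  [ 0  1   0   1 ]
  [ 0  0   1  -3 ]
  [ 0  0   0  -1 ]
ρ4 := -1·ρ4
  [ 1  0  -1   0 ]
  [ 0  1   0   1 ]
  [ 0  0   1  -3 ]
  [ 0  0   0   1 ]
ρ3 := ρ3 + 3·ρ4
  [ 1  0  -1  0 ]
  [ 0  1   0  1 ]
  [ 0  0   1  0 ]
  [ 0  0   0  1 ]
ρ2 := ρ2 − ρ4
  [ 1  0  -1  0 ]
  [ 0  1   0  0 ]
  [ 0  0   1  0 ]
  [ 0  0   0  1 ]
ρ1 := ρ1 + ρ3
  [ 1  0  0  0 ]
  [ 0  1  0  0 ]
  [ 0  0  1  0 ]
  [ 0  0  0  1 ]
Pivot columns are the columns containing a leading 1.

1, 2, 3, 4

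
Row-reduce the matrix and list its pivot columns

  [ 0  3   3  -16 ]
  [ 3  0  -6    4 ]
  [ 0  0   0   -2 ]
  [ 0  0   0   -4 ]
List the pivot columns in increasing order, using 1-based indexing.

ρ1 ↔ ρ2
  [ 3  0  -6    4 ]
  [ 0  3   3  -16 ]
  [ 0  0   0   -2 ]
  [ 0  0   0   -4 ]
ρ1 ← 1/3·ρ1
  [ 1  0  -2  4/3 ]
  [ 0  3   3  -16 ]
  [ 0  0   0   -2 ]
  [ 0  0   0   -4 ]
ρ2 ← 1/3·ρ2
  [ 1  0  -2    4/3 ]
  [ 0  1   1  -16/3 ]
  [ 0  0   0     -2 ]
  [ 0  0   0     -4 ]
ρ3 ← -1/2·ρ3
  [ 1  0  -2    4/3 ]
  [ 0  1   1  -16/3 ]
  [ 0  0   0      1 ]
  [ 0  0   0     -4 ]
ρ4 ← ρ4 + 4·ρ3
  [ 1  0  -2    4/3 ]
  [ 0  1   1  -16/3 ]
  [ 0  0   0      1 ]
  [ 0  0   0      0 ]
ρ2 ← ρ2 + 16/3·ρ3
  [ 1  0  -2  4/3 ]
  [ 0  1   1    0 ]
  [ 0  0   0    1 ]
  [ 0  0   0    0 ]
ρ1 ← ρ1 − 4/3·ρ3
  [ 1  0  -2  0 ]
  [ 0  1   1  0 ]
  [ 0  0   0  1 ]
  [ 0  0   0  0 ]
Pivot columns are the columns containing a leading 1.

1, 2, 4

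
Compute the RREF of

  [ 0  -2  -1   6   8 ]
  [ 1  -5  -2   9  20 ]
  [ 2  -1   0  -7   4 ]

Swap ρ1 and ρ2.
  [ 1  -5  -2   9  20 ]
  [ 0  -2  -1   6   8 ]
  [ 2  -1   0  -7   4 ]
Subtract 2 times ρ1 from ρ3.
  [ 1  -5  -2    9   20 ]
  [ 0  -2  -1    6    8 ]
  [ 0   9   4  -25  -36 ]
Multiply ρ2 by -1/2.
  [ 1  -5   -2    9   20 ]
  [ 0   1  1/2   -3   -4 ]
  [ 0   9    4  -25  -36 ]
Subtract 9 times ρ2 from ρ3.
  [ 1  -5    -2   9  20 ]
  [ 0   1   1/2  -3  -4 ]
  [ 0   0  -1/2   2   0 ]
Multiply ρ3 by -2.
  [ 1  -5   -2   9  20 ]
  [ 0   1  1/2  -3  -4 ]
  [ 0   0    1  -4   0 ]
Subtract 1/2 times ρ3 from ρ2.
  [ 1  -5  -2   9  20 ]
  [ 0   1   0  -1  -4 ]
  [ 0   0   1  -4   0 ]
Add 2 times ρ3 to ρ1.
  [ 1  -5  0   1  20 ]
  [ 0   1  0  -1  -4 ]
  [ 0   0  1  -4   0 ]
Add 5 times ρ2 to ρ1.
  [ 1  0  0  -4   0 ]
  [ 0  1  0  -1  -4 ]
  [ 0  0  1  -4   0 ]

[[1, 0, 0, -4, 0], [0, 1, 0, -1, -4], [0, 0, 1, -4, 0]]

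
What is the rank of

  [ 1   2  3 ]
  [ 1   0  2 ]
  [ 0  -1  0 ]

R2 ← R2 − R1
R2 ← -1/2·R2
R3 ← R3 + R2
R3 ← 2·R3
R2 ← R2 − 1/2·R3
R1 ← R1 − 3·R3
R1 ← R1 − 2·R2
The reduced form has 3 nonzero rows.

rank = 3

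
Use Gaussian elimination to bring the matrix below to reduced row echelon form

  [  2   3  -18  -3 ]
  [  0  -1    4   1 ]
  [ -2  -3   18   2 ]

[[1, 0, -3, 0], [0, 1, -4, 0], [0, 0, 0, 1]]

Multiply ρ1 by 1/2.
  [  1  3/2  -9  -3/2 ]
  [  0   -1   4     1 ]
  [ -2   -3  18     2 ]
Add 2 times ρ1 to ρ3.
  [ 1  3/2  -9  -3/2 ]
  [ 0   -1   4     1 ]
  [ 0    0   0    -1 ]
Multiply ρ2 by -1.
  [ 1  3/2  -9  -3/2 ]
  [ 0    1  -4    -1 ]
  [ 0    0   0    -1 ]
Multiply ρ3 by -1.
  [ 1  3/2  -9  -3/2 ]
  [ 0    1  -4    -1 ]
  [ 0    0   0     1 ]
Add ρ3 to ρ2.
  [ 1  3/2  -9  -3/2 ]
  [ 0    1  -4     0 ]
  [ 0    0   0     1 ]
Add 3/2 times ρ3 to ρ1.
  [ 1  3/2  -9  0 ]
  [ 0    1  -4  0 ]
  [ 0    0   0  1 ]
Subtract 3/2 times ρ2 from ρ1.
  [ 1  0  -3  0 ]
  [ 0  1  -4  0 ]
  [ 0  0   0  1 ]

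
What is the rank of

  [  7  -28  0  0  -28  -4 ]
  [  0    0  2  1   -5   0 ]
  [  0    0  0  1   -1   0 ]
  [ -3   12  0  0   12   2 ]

R1 ← 1/7·R1
  [  1  -4  0  0  -4  -4/7 ]
  [  0   0  2  1  -5     0 ]
  [  0   0  0  1  -1     0 ]
  [ -3  12  0  0  12     2 ]
R4 ← R4 + 3·R1
  [ 1  -4  0  0  -4  -4/7 ]
  [ 0   0  2  1  -5     0 ]
  [ 0   0  0  1  -1     0 ]
  [ 0   0  0  0   0   2/7 ]
R2 ← 1/2·R2
  [ 1  -4  0    0    -4  -4/7 ]
  [ 0   0  1  1/2  -5/2     0 ]
  [ 0   0  0    1    -1     0 ]
  [ 0   0  0    0     0   2/7 ]
R4 ← 7/2·R4
  [ 1  -4  0    0    -4  -4/7 ]
  [ 0   0  1  1/2  -5/2     0 ]
  [ 0   0  0    1    -1     0 ]
  [ 0   0  0    0     0     1 ]
R1 ← R1 + 4/7·R4
  [ 1  -4  0    0    -4  0 ]
  [ 0   0  1  1/2  -5/2  0 ]
  [ 0   0  0    1    -1  0 ]
  [ 0   0  0    0     0  1 ]
R2 ← R2 − 1/2·R3
  [ 1  -4  0  0  -4  0 ]
  [ 0   0  1  0  -2  0 ]
  [ 0   0  0  1  -1  0 ]
  [ 0   0  0  0   0  1 ]
The reduced form has 4 nonzero rows.

rank = 4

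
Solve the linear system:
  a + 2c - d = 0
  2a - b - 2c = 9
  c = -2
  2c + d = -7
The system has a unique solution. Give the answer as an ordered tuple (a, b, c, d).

Form the augmented matrix and row-reduce:
  [ 1   0   2  -1  |   0 ]
  [ 2  -1  -2   0  |   9 ]
  [ 0   0   1   0  |  -2 ]
  [ 0   0   2   1  |  -7 ]
ρ2 -> ρ2 − 2·ρ1
  [ 1   0   2  -1  |   0 ]
  [ 0  -1  -6   2  |   9 ]
  [ 0   0   1   0  |  -2 ]
  [ 0   0   2   1  |  -7 ]
ρ2 -> -1·ρ2
  [ 1  0  2  -1  |   0 ]
  [ 0  1  6  -2  |  -9 ]
  [ 0  0  1   0  |  -2 ]
  [ 0  0  2   1  |  -7 ]
ρ4 -> ρ4 − 2·ρ3
  [ 1  0  2  -1  |   0 ]
  [ 0  1  6  -2  |  -9 ]
  [ 0  0  1   0  |  -2 ]
  [ 0  0  0   1  |  -3 ]
ρ2 -> ρ2 + 2·ρ4
  [ 1  0  2  -1  |    0 ]
  [ 0  1  6   0  |  -15 ]
  [ 0  0  1   0  |   -2 ]
  [ 0  0  0   1  |   -3 ]
ρ1 -> ρ1 + ρ4
  [ 1  0  2  0  |   -3 ]
  [ 0  1  6  0  |  -15 ]
  [ 0  0  1  0  |   -2 ]
  [ 0  0  0  1  |   -3 ]
ρ2 -> ρ2 − 6·ρ3
  [ 1  0  2  0  |  -3 ]
  [ 0  1  0  0  |  -3 ]
  [ 0  0  1  0  |  -2 ]
  [ 0  0  0  1  |  -3 ]
ρ1 -> ρ1 − 2·ρ3
  [ 1  0  0  0  |   1 ]
  [ 0  1  0  0  |  -3 ]
  [ 0  0  1  0  |  -2 ]
  [ 0  0  0  1  |  -3 ]
Reading off the last column: a = 1, b = -3, c = -2, d = -3.

(1, -3, -2, -3)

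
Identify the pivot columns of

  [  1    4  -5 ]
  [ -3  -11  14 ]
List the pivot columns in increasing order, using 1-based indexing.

1, 2

Add 3 times ρ1 to ρ2.
  [ 1  4  -5 ]
  [ 0  1  -1 ]
Subtract 4 times ρ2 from ρ1.
  [ 1  0  -1 ]
  [ 0  1  -1 ]
Pivot columns are the columns containing a leading 1.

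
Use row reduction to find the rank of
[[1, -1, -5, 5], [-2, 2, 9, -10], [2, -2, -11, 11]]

rank = 3

R2 := R2 + 2·R1
  [ 1  -1   -5   5 ]
  [ 0   0   -1   0 ]
  [ 2  -2  -11  11 ]
R3 := R3 − 2·R1
  [ 1  -1  -5  5 ]
  [ 0   0  -1  0 ]
  [ 0   0  -1  1 ]
R2 := -1·R2
  [ 1  -1  -5  5 ]
  [ 0   0   1  0 ]
  [ 0   0  -1  1 ]
R3 := R3 + R2
  [ 1  -1  -5  5 ]
  [ 0   0   1  0 ]
  [ 0   0   0  1 ]
R1 := R1 − 5·R3
  [ 1  -1  -5  0 ]
  [ 0   0   1  0 ]
  [ 0   0   0  1 ]
R1 := R1 + 5·R2
  [ 1  -1  0  0 ]
  [ 0   0  1  0 ]
  [ 0   0  0  1 ]
The reduced form has 3 nonzero rows.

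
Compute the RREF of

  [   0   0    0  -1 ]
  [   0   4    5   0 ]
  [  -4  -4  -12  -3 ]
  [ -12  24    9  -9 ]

Swap R1 and R3.
Multiply R1 by -1/4.
Add 12 times R1 to R4.
Multiply R2 by 1/4.
Subtract 36 times R2 from R4.
Multiply R3 by -1.
Subtract 3/4 times R3 from R1.
Subtract R2 from R1.

[[1, 0, 7/4, 0], [0, 1, 5/4, 0], [0, 0, 0, 1], [0, 0, 0, 0]]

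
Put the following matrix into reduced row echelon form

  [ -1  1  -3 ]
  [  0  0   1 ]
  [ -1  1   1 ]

[[1, -1, 0], [0, 0, 1], [0, 0, 0]]

r1 ← -1·r1
  [  1  -1  3 ]
  [  0   0  1 ]
  [ -1   1  1 ]
r3 ← r3 + r1
  [ 1  -1  3 ]
  [ 0   0  1 ]
  [ 0   0  4 ]
r3 ← r3 − 4·r2
  [ 1  -1  3 ]
  [ 0   0  1 ]
  [ 0   0  0 ]
r1 ← r1 − 3·r2
  [ 1  -1  0 ]
  [ 0   0  1 ]
  [ 0   0  0 ]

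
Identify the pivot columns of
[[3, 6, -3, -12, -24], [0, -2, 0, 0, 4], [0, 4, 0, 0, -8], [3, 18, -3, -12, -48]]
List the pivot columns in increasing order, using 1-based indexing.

1, 2

Multiply R1 by 1/3.
  [ 1   2  -1   -4   -8 ]
  [ 0  -2   0    0    4 ]
  [ 0   4   0    0   -8 ]
  [ 3  18  -3  -12  -48 ]
Subtract 3 times R1 from R4.
  [ 1   2  -1  -4   -8 ]
  [ 0  -2   0   0    4 ]
  [ 0   4   0   0   -8 ]
  [ 0  12   0   0  -24 ]
Multiply R2 by -1/2.
  [ 1   2  -1  -4   -8 ]
  [ 0   1   0   0   -2 ]
  [ 0   4   0   0   -8 ]
  [ 0  12   0   0  -24 ]
Subtract 4 times R2 from R3.
  [ 1   2  -1  -4   -8 ]
  [ 0   1   0   0   -2 ]
  [ 0   0   0   0    0 ]
  [ 0  12   0   0  -24 ]
Subtract 12 times R2 from R4.
  [ 1  2  -1  -4  -8 ]
  [ 0  1   0   0  -2 ]
  [ 0  0   0   0   0 ]
  [ 0  0   0   0   0 ]
Subtract 2 times R2 from R1.
  [ 1  0  -1  -4  -4 ]
  [ 0  1   0   0  -2 ]
  [ 0  0   0   0   0 ]
  [ 0  0   0   0   0 ]
Pivot columns are the columns containing a leading 1.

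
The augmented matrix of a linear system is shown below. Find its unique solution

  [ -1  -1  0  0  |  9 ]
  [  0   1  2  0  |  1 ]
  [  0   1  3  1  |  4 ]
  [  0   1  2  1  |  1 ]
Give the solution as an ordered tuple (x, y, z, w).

(-4, -5, 3, 0)

Multiply r1 by -1.
  [ 1  1  0  0  |  -9 ]
  [ 0  1  2  0  |   1 ]
  [ 0  1  3  1  |   4 ]
  [ 0  1  2  1  |   1 ]
Subtract r2 from r3.
  [ 1  1  0  0  |  -9 ]
  [ 0  1  2  0  |   1 ]
  [ 0  0  1  1  |   3 ]
  [ 0  1  2  1  |   1 ]
Subtract r2 from r4.
  [ 1  1  0  0  |  -9 ]
  [ 0  1  2  0  |   1 ]
  [ 0  0  1  1  |   3 ]
  [ 0  0  0  1  |   0 ]
Subtract r4 from r3.
  [ 1  1  0  0  |  -9 ]
  [ 0  1  2  0  |   1 ]
  [ 0  0  1  0  |   3 ]
  [ 0  0  0  1  |   0 ]
Subtract 2 times r3 from r2.
  [ 1  1  0  0  |  -9 ]
  [ 0  1  0  0  |  -5 ]
  [ 0  0  1  0  |   3 ]
  [ 0  0  0  1  |   0 ]
Subtract r2 from r1.
  [ 1  0  0  0  |  -4 ]
  [ 0  1  0  0  |  -5 ]
  [ 0  0  1  0  |   3 ]
  [ 0  0  0  1  |   0 ]
Reading off the last column: x = -4, y = -5, z = 3, w = 0.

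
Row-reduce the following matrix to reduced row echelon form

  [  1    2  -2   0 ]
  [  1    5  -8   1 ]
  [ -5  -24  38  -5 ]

R2 -> R2 − R1
  [  1    2  -2   0 ]
  [  0    3  -6   1 ]
  [ -5  -24  38  -5 ]
R3 -> R3 + 5·R1
  [ 1    2  -2   0 ]
  [ 0    3  -6   1 ]
  [ 0  -14  28  -5 ]
R2 -> 1/3·R2
  [ 1    2  -2    0 ]
  [ 0    1  -2  1/3 ]
  [ 0  -14  28   -5 ]
R3 -> R3 + 14·R2
  [ 1  2  -2     0 ]
  [ 0  1  -2   1/3 ]
  [ 0  0   0  -1/3 ]
R3 -> -3·R3
  [ 1  2  -2    0 ]
  [ 0  1  -2  1/3 ]
  [ 0  0   0    1 ]
R2 -> R2 − 1/3·R3
  [ 1  2  -2  0 ]
  [ 0  1  -2  0 ]
  [ 0  0   0  1 ]
R1 -> R1 − 2·R2
  [ 1  0   2  0 ]
  [ 0  1  -2  0 ]
  [ 0  0   0  1 ]

[[1, 0, 2, 0], [0, 1, -2, 0], [0, 0, 0, 1]]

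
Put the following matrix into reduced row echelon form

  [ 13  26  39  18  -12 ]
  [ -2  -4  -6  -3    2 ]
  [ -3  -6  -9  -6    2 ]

[[1, 2, 3, 0, 0], [0, 0, 0, 1, 0], [0, 0, 0, 0, 1]]

R1 -> 1/13·R1
  [  1   2   3  18/13  -12/13 ]
  [ -2  -4  -6     -3       2 ]
  [ -3  -6  -9     -6       2 ]
R2 -> R2 + 2·R1
  [  1   2   3  18/13  -12/13 ]
  [  0   0   0  -3/13    2/13 ]
  [ -3  -6  -9     -6       2 ]
R3 -> R3 + 3·R1
  [ 1  2  3   18/13  -12/13 ]
  [ 0  0  0   -3/13    2/13 ]
  [ 0  0  0  -24/13  -10/13 ]
R2 -> -13/3·R2
  [ 1  2  3   18/13  -12/13 ]
  [ 0  0  0       1    -2/3 ]
  [ 0  0  0  -24/13  -10/13 ]
R3 -> R3 + 24/13·R2
  [ 1  2  3  18/13  -12/13 ]
  [ 0  0  0      1    -2/3 ]
  [ 0  0  0      0      -2 ]
R3 -> -1/2·R3
  [ 1  2  3  18/13  -12/13 ]
  [ 0  0  0      1    -2/3 ]
  [ 0  0  0      0       1 ]
R2 -> R2 + 2/3·R3
  [ 1  2  3  18/13  -12/13 ]
  [ 0  0  0      1       0 ]
  [ 0  0  0      0       1 ]
R1 -> R1 + 12/13·R3
  [ 1  2  3  18/13  0 ]
  [ 0  0  0      1  0 ]
  [ 0  0  0      0  1 ]
R1 -> R1 − 18/13·R2
  [ 1  2  3  0  0 ]
  [ 0  0  0  1  0 ]
  [ 0  0  0  0  1 ]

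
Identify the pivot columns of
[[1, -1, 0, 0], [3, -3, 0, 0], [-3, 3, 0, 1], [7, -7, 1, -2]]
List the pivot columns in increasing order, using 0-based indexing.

ρ2 ← ρ2 − 3·ρ1
  [  1  -1  0   0 ]
  [  0   0  0   0 ]
  [ -3   3  0   1 ]
  [  7  -7  1  -2 ]
ρ3 ← ρ3 + 3·ρ1
  [ 1  -1  0   0 ]
  [ 0   0  0   0 ]
  [ 0   0  0   1 ]
  [ 7  -7  1  -2 ]
ρ4 ← ρ4 − 7·ρ1
  [ 1  -1  0   0 ]
  [ 0   0  0   0 ]
  [ 0   0  0   1 ]
  [ 0   0  1  -2 ]
ρ2 <=> ρ4
  [ 1  -1  0   0 ]
  [ 0   0  1  -2 ]
  [ 0   0  0   1 ]
  [ 0   0  0   0 ]
ρ2 ← ρ2 + 2·ρ3
  [ 1  -1  0  0 ]
  [ 0   0  1  0 ]
  [ 0   0  0  1 ]
  [ 0   0  0  0 ]
Pivot columns are the columns containing a leading 1.

0, 2, 3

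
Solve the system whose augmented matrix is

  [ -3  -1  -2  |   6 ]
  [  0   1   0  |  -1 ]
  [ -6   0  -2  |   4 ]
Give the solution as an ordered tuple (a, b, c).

(1/3, -1, -3)

Multiply ρ1 by -1/3.
  [  1  1/3  2/3  |  -2 ]
  [  0    1    0  |  -1 ]
  [ -6    0   -2  |   4 ]
Add 6 times ρ1 to ρ3.
  [ 1  1/3  2/3  |  -2 ]
  [ 0    1    0  |  -1 ]
  [ 0    2    2  |  -8 ]
Subtract 2 times ρ2 from ρ3.
  [ 1  1/3  2/3  |  -2 ]
  [ 0    1    0  |  -1 ]
  [ 0    0    2  |  -6 ]
Multiply ρ3 by 1/2.
  [ 1  1/3  2/3  |  -2 ]
  [ 0    1    0  |  -1 ]
  [ 0    0    1  |  -3 ]
Subtract 2/3 times ρ3 from ρ1.
  [ 1  1/3  0  |   0 ]
  [ 0    1  0  |  -1 ]
  [ 0    0  1  |  -3 ]
Subtract 1/3 times ρ2 from ρ1.
  [ 1  0  0  |  1/3 ]
  [ 0  1  0  |   -1 ]
  [ 0  0  1  |   -3 ]
Reading off the last column: a = 1/3, b = -1, c = -3.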